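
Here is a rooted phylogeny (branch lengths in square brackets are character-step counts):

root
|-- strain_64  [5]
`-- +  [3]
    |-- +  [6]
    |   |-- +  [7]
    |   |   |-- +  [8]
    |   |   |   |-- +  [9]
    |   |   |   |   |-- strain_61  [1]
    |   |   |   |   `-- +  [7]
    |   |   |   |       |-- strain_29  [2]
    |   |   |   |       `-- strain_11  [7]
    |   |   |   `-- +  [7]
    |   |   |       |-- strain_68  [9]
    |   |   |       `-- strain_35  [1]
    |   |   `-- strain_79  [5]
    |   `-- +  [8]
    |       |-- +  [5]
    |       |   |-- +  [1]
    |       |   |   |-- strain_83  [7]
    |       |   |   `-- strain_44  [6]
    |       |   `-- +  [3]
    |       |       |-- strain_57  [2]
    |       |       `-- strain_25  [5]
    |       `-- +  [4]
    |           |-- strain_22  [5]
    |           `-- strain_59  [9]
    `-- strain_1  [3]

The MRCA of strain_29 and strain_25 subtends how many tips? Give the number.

The MRCA of strain_29 and strain_25 is the node subtending ((((strain_61,(strain_29,strain_11)),(strain_68,strain_35)),strain_79),(((strain_83,strain_44),(strain_57,strain_25)),(strain_22,strain_59))).
That clade contains 12 terminal taxa: strain_11, strain_22, strain_25, strain_29, strain_35, strain_44, strain_57, strain_59, strain_61, strain_68, strain_79, strain_83.

12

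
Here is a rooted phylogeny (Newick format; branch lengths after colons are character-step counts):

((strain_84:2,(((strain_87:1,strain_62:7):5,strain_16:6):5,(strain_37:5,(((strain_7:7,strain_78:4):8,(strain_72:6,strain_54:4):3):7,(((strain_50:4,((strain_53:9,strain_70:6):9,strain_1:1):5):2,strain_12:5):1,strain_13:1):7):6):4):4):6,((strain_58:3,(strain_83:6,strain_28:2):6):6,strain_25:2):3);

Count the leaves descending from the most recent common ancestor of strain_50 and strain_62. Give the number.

14

The MRCA of strain_50 and strain_62 is the node subtending (((strain_87,strain_62),strain_16),(strain_37,(((strain_7,strain_78),(strain_72,strain_54)),(((strain_50,((strain_53,strain_70),strain_1)),strain_12),strain_13)))).
That clade contains 14 terminal taxa: strain_1, strain_12, strain_13, strain_16, strain_37, strain_50, strain_53, strain_54, strain_62, strain_7, strain_70, strain_72, strain_78, strain_87.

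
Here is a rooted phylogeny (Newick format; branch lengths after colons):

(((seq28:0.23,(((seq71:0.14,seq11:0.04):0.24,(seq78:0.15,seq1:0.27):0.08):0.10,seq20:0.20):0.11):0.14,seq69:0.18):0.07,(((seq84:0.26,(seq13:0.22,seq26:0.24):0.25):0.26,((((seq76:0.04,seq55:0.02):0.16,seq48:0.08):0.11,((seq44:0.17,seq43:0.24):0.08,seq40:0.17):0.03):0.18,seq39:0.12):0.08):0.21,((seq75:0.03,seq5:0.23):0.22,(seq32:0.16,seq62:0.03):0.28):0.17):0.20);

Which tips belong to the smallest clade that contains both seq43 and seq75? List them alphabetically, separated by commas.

seq13, seq26, seq32, seq39, seq40, seq43, seq44, seq48, seq5, seq55, seq62, seq75, seq76, seq84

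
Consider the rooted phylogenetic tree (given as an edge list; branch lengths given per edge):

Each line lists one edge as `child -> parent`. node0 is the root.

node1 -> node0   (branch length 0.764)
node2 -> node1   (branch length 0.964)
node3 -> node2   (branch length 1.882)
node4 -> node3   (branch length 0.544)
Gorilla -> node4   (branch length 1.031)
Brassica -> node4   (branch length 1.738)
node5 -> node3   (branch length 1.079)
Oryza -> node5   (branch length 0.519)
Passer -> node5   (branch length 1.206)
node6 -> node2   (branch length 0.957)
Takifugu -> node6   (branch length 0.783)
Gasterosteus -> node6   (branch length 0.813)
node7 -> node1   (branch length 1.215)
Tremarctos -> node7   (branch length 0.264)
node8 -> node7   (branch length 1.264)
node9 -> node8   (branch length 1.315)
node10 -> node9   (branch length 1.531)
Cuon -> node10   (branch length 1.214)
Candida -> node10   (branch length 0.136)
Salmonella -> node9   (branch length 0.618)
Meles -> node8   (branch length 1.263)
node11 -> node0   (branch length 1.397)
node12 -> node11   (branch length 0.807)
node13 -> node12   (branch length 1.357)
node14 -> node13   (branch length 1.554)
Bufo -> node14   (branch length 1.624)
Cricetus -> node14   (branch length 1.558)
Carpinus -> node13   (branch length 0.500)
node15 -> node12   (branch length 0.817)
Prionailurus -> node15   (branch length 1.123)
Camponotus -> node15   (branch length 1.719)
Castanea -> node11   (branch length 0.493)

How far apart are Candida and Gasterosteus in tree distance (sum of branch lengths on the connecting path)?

The path runs Candida → … → MRCA → … → Gasterosteus; the MRCA is the node subtending ((((Gorilla,Brassica),(Oryza,Passer)),(Takifugu,Gasterosteus)),(Tremarctos,(((Cuon,Candida),Salmonella),Meles))).
Branch lengths along that path: 0.136 + 1.531 + 1.315 + 1.264 + 1.215 + 0.964 + 0.957 + 0.813 = 8.195.

8.195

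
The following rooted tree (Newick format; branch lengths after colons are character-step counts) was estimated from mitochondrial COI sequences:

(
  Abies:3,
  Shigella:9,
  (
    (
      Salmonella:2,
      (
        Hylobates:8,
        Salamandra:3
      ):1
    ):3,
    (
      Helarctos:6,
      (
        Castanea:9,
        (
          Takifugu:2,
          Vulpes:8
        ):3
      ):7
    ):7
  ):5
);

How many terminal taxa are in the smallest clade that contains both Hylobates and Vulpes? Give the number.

7

The MRCA of Hylobates and Vulpes is the node subtending ((Salmonella,(Hylobates,Salamandra)),(Helarctos,(Castanea,(Takifugu,Vulpes)))).
That clade contains 7 terminal taxa: Castanea, Helarctos, Hylobates, Salamandra, Salmonella, Takifugu, Vulpes.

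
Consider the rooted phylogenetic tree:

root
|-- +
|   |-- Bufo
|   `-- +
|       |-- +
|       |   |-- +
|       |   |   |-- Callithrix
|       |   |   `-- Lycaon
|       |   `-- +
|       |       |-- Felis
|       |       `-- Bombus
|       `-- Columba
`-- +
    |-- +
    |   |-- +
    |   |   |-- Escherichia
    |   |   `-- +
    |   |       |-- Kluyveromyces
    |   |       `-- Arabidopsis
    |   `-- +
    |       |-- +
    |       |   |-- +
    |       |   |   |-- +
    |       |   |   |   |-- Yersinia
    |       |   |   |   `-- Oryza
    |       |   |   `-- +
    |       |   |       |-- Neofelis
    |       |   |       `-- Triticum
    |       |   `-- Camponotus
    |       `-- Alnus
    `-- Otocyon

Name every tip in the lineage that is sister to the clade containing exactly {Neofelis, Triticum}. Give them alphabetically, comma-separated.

The clade containing exactly {Neofelis, Triticum} attaches to the tree at the node subtending ((Yersinia,Oryza),(Neofelis,Triticum)).
The other lineage descending from that same node — the sister group — is (Yersinia,Oryza); its 2 tips in alphabetical order are the answer.

Oryza, Yersinia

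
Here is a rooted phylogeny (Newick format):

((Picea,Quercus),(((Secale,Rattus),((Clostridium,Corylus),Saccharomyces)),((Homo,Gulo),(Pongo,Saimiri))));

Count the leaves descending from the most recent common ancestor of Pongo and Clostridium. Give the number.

9

The MRCA of Pongo and Clostridium is the node subtending (((Secale,Rattus),((Clostridium,Corylus),Saccharomyces)),((Homo,Gulo),(Pongo,Saimiri))).
That clade contains 9 terminal taxa: Clostridium, Corylus, Gulo, Homo, Pongo, Rattus, Saccharomyces, Saimiri, Secale.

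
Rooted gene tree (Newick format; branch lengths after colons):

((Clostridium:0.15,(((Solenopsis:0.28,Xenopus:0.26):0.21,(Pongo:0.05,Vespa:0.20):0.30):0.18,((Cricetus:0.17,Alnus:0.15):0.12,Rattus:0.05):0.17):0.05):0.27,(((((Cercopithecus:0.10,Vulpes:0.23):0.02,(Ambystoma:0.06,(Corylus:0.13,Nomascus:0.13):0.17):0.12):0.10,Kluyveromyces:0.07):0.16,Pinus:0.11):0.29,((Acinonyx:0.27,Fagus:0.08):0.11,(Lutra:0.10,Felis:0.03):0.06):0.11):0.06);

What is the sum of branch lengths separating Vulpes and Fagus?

The path runs Vulpes → … → MRCA → … → Fagus; the MRCA is the node subtending (((((Cercopithecus,Vulpes),(Ambystoma,(Corylus,Nomascus))),Kluyveromyces),Pinus),((Acinonyx,Fagus),(Lutra,Felis))).
Branch lengths along that path: 0.23 + 0.02 + 0.10 + 0.16 + 0.29 + 0.11 + 0.11 + 0.08 = 1.10.

1.10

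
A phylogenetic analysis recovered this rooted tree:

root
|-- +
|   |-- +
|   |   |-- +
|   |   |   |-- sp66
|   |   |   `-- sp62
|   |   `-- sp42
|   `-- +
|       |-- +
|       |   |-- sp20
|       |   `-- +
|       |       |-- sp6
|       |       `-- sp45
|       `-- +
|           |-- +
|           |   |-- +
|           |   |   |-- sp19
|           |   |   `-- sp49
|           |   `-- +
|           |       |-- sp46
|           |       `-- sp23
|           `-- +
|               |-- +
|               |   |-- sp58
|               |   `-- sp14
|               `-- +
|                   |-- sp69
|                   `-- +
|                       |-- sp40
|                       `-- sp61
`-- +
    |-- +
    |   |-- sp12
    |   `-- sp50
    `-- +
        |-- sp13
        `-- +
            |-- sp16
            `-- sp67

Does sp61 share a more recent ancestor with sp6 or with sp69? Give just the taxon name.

The MRCA of sp61 and sp69 subtends (sp69,(sp40,sp61)) (3 taxa).
The MRCA of sp61 and sp6 subtends ((sp20,(sp6,sp45)),(((sp19,sp49),(sp46,sp23)),((sp58,sp14),(sp69,(sp40,sp61))))) (12 taxa).
The first is nested inside the second, so sp61 shares a more recent common ancestor with sp69.

sp69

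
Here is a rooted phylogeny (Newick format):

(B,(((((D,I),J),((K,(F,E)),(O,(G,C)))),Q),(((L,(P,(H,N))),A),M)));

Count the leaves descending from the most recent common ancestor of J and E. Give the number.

9

The MRCA of J and E is the node subtending (((D,I),J),((K,(F,E)),(O,(G,C)))).
That clade contains 9 terminal taxa: C, D, E, F, G, I, J, K, O.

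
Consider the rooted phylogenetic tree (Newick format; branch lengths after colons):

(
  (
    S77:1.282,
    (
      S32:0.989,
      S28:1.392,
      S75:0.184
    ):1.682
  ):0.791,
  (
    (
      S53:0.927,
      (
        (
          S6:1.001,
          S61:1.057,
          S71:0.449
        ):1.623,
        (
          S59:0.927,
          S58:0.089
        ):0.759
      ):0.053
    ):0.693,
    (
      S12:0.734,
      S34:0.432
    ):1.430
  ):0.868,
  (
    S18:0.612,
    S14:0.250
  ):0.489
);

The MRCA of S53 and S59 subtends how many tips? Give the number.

6

The MRCA of S53 and S59 is the node subtending (S53,((S6,S61,S71),(S59,S58))).
That clade contains 6 terminal taxa: S53, S58, S59, S6, S61, S71.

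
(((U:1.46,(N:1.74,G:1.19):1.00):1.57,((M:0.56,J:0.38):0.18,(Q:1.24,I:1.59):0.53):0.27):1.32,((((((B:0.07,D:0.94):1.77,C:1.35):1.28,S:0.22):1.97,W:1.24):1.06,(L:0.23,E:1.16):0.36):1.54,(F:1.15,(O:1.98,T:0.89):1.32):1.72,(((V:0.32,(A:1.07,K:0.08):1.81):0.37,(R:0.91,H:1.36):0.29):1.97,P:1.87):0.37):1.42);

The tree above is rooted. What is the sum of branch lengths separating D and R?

12.10

The path runs D → … → MRCA → … → R; the MRCA is the node subtending ((((((B,D),C),S),W),(L,E)),(F,(O,T)),(((V,(A,K)),(R,H)),P)).
Branch lengths along that path: 0.94 + 1.77 + 1.28 + 1.97 + 1.06 + 1.54 + 0.37 + 1.97 + 0.29 + 0.91 = 12.10.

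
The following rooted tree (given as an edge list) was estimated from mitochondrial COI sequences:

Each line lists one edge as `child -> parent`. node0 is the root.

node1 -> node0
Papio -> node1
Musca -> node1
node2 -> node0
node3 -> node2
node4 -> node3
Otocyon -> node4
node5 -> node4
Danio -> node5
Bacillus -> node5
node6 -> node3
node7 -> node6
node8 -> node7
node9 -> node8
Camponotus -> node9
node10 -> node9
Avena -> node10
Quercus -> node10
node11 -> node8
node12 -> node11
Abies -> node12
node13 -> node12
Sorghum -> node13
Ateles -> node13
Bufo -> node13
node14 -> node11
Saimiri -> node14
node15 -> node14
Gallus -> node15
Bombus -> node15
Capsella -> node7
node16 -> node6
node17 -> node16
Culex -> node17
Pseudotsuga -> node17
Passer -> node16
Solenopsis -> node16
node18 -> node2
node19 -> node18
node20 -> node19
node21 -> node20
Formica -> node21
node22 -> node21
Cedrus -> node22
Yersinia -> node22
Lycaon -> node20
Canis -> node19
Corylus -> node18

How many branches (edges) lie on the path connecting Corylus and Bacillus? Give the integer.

6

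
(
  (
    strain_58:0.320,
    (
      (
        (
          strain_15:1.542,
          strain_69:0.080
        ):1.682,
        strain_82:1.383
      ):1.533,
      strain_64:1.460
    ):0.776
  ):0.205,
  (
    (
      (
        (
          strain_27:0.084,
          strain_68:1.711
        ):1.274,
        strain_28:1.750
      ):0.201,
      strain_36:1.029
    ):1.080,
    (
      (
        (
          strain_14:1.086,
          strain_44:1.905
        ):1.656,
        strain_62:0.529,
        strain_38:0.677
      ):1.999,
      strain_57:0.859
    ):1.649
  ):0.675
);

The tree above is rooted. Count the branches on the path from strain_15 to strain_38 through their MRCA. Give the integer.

9

The MRCA of strain_15 and strain_38 is the root of the tree.
From strain_15 up to that node: 5 branches. From strain_38 up to the same node: 4 branches. Total: 5 + 4 = 9.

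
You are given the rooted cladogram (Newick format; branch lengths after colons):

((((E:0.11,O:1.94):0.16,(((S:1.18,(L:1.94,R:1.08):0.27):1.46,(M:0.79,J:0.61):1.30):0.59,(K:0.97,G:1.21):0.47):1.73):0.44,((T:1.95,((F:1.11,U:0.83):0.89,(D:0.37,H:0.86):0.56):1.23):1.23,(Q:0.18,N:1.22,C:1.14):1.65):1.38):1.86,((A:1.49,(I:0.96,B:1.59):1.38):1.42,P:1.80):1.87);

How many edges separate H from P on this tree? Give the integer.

8

The MRCA of H and P is the root of the tree.
From H up to that node: 6 branches. From P up to the same node: 2 branches. Total: 6 + 2 = 8.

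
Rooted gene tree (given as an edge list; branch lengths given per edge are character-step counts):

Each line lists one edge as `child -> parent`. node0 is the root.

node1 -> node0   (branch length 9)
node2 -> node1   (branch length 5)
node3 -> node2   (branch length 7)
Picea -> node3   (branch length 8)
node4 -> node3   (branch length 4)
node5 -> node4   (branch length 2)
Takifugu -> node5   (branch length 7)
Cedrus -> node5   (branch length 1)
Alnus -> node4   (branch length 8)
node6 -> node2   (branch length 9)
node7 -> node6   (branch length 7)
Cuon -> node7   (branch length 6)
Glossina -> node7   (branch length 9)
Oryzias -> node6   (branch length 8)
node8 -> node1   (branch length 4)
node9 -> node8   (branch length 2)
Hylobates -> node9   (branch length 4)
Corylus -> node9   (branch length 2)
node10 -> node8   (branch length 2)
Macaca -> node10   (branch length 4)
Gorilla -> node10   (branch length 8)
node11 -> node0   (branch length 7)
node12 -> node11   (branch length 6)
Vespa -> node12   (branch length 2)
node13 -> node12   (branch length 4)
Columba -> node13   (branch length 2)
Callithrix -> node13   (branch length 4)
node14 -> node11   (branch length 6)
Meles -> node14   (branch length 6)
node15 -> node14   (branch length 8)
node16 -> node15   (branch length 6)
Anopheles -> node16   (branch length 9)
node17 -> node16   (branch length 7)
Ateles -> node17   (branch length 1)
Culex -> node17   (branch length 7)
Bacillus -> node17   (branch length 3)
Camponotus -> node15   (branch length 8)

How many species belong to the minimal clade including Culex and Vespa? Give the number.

9

The MRCA of Culex and Vespa is the node subtending ((Vespa,(Columba,Callithrix)),(Meles,((Anopheles,(Ateles,Culex,Bacillus)),Camponotus))).
That clade contains 9 terminal taxa: Anopheles, Ateles, Bacillus, Callithrix, Camponotus, Columba, Culex, Meles, Vespa.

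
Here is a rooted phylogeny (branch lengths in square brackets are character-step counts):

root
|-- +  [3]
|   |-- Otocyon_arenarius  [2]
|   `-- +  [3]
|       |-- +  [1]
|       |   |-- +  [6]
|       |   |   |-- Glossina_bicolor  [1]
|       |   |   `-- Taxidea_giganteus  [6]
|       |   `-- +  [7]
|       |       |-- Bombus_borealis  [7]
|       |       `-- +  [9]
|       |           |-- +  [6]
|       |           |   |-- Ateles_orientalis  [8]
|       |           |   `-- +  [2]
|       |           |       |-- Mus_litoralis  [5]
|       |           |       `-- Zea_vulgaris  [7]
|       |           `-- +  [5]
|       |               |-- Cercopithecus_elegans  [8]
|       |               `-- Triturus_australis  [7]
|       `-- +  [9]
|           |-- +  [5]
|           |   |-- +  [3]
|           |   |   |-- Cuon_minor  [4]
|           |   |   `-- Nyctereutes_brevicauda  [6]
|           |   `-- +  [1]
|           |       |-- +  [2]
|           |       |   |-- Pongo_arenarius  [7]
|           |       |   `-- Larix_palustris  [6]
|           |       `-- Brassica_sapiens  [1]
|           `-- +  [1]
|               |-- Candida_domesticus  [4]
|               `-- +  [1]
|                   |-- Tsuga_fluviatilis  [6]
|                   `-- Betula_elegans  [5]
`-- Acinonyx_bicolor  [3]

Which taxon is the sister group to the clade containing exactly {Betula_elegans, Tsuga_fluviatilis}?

Candida_domesticus

The clade containing exactly {Betula_elegans, Tsuga_fluviatilis} attaches to the tree at the node subtending (Candida_domesticus,(Tsuga_fluviatilis,Betula_elegans)).
The other lineage descending from that same node — the sister group — is the single tip Candida_domesticus.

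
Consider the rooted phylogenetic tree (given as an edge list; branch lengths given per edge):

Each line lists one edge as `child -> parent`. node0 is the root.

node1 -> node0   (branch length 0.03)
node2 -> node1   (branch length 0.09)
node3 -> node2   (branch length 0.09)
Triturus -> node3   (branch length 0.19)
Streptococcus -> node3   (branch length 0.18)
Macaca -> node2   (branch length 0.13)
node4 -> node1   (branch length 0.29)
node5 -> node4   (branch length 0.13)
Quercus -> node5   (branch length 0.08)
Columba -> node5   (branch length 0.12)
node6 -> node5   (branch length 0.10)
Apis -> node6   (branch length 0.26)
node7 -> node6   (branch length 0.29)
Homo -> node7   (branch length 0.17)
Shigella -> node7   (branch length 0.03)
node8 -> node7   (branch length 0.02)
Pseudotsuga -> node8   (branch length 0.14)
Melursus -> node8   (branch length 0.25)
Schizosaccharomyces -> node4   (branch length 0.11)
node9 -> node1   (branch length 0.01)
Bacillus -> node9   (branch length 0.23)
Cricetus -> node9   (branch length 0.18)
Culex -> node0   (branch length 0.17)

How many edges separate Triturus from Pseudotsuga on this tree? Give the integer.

The MRCA of Triturus and Pseudotsuga is the node subtending (((Triturus,Streptococcus),Macaca),((Quercus,Columba,(Apis,(Homo,Shigella,(Pseudotsuga,Melursus)))),Schizosaccharomyces),(Bacillus,Cricetus)).
From Triturus up to that node: 3 branches. From Pseudotsuga up to the same node: 6 branches. Total: 3 + 6 = 9.

9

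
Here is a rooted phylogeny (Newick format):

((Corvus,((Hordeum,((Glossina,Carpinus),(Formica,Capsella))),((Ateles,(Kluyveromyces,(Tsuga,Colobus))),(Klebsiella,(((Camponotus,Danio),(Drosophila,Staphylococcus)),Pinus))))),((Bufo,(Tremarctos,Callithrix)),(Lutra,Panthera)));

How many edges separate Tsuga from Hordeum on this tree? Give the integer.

7

The MRCA of Tsuga and Hordeum is the node subtending ((Hordeum,((Glossina,Carpinus),(Formica,Capsella))),((Ateles,(Kluyveromyces,(Tsuga,Colobus))),(Klebsiella,(((Camponotus,Danio),(Drosophila,Staphylococcus)),Pinus)))).
From Tsuga up to that node: 5 branches. From Hordeum up to the same node: 2 branches. Total: 5 + 2 = 7.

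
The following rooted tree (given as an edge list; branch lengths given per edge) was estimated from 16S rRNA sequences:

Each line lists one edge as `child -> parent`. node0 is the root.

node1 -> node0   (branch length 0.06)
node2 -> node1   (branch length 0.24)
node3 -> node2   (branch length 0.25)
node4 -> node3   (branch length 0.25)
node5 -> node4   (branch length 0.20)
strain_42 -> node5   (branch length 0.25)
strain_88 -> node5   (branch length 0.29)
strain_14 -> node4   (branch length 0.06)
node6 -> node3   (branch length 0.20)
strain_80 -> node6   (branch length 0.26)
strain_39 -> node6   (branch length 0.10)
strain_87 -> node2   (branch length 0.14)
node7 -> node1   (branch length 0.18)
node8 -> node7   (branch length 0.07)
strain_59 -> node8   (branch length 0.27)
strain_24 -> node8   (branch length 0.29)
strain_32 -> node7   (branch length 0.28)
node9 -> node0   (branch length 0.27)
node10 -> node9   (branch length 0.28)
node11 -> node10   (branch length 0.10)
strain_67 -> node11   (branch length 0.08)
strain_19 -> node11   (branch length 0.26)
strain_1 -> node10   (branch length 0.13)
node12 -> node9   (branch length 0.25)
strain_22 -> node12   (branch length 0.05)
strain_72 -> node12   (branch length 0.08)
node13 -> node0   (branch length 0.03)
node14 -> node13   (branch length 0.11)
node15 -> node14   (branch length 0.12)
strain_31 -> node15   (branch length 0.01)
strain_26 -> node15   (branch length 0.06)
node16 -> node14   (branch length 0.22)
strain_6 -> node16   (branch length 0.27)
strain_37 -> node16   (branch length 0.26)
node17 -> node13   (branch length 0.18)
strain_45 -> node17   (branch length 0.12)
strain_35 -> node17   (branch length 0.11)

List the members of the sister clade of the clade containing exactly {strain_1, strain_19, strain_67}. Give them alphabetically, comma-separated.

strain_22, strain_72

The clade containing exactly {strain_1, strain_19, strain_67} attaches to the tree at the node subtending (((strain_67,strain_19),strain_1),(strain_22,strain_72)).
The other lineage descending from that same node — the sister group — is (strain_22,strain_72); its 2 tips in alphabetical order are the answer.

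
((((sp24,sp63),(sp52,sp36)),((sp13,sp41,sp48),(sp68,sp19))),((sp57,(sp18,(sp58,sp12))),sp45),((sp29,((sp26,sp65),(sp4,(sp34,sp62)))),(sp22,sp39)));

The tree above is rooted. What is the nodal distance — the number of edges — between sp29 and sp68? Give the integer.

7

The MRCA of sp29 and sp68 is the root of the tree.
From sp29 up to that node: 3 branches. From sp68 up to the same node: 4 branches. Total: 3 + 4 = 7.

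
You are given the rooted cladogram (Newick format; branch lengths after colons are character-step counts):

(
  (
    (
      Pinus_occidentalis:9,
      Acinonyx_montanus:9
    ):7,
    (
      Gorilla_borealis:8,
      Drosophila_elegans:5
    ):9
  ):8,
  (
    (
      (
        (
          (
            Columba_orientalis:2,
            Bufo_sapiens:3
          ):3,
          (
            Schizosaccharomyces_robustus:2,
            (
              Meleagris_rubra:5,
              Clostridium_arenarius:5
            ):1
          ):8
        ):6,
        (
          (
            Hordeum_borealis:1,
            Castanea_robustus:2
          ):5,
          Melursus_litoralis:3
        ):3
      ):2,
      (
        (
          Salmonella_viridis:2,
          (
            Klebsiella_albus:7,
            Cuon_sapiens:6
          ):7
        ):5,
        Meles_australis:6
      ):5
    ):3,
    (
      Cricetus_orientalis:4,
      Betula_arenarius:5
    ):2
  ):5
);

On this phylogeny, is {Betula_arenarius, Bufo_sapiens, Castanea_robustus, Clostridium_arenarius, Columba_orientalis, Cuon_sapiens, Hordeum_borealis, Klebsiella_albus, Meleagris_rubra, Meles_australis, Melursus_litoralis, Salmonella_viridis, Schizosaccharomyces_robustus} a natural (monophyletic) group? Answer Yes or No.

The MRCA of the listed taxa subtends (((((Columba_orientalis,Bufo_sapiens),(Schizosaccharomyces_robustus,(Meleagris_rubra,Clostridium_arenarius))),((Hordeum_borealis,Castanea_robustus),Melursus_litoralis)),((Salmonella_viridis,(Klebsiella_albus,Cuon_sapiens)),Meles_australis)),(Cricetus_orientalis,Betula_arenarius)).
That clade also contains Cricetus_orientalis, which is not in the proposed group, so the group is not monophyletic.

No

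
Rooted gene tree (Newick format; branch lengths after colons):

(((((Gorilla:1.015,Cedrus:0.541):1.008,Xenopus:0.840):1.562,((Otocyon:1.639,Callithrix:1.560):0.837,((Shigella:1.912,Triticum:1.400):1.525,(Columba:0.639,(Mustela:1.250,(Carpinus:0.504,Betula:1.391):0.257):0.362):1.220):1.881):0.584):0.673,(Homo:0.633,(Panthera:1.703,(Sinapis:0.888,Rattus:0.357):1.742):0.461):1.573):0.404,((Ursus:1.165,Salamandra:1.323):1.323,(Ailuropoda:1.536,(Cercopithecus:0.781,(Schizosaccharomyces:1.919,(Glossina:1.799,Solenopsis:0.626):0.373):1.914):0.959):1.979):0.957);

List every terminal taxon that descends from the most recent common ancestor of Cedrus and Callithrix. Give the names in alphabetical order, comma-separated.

Tracing Cedrus: it sits inside (Gorilla,Cedrus).
Tracing Callithrix: it sits inside (Otocyon,Callithrix).
The smallest clade enclosing both is (((Gorilla,Cedrus),Xenopus),((Otocyon,Callithrix),((Shigella,Triticum),(Columba,(Mustela,(Carpinus,Betula)))))); the answer is its 11 terminal taxa in alphabetical order.

Betula, Callithrix, Carpinus, Cedrus, Columba, Gorilla, Mustela, Otocyon, Shigella, Triticum, Xenopus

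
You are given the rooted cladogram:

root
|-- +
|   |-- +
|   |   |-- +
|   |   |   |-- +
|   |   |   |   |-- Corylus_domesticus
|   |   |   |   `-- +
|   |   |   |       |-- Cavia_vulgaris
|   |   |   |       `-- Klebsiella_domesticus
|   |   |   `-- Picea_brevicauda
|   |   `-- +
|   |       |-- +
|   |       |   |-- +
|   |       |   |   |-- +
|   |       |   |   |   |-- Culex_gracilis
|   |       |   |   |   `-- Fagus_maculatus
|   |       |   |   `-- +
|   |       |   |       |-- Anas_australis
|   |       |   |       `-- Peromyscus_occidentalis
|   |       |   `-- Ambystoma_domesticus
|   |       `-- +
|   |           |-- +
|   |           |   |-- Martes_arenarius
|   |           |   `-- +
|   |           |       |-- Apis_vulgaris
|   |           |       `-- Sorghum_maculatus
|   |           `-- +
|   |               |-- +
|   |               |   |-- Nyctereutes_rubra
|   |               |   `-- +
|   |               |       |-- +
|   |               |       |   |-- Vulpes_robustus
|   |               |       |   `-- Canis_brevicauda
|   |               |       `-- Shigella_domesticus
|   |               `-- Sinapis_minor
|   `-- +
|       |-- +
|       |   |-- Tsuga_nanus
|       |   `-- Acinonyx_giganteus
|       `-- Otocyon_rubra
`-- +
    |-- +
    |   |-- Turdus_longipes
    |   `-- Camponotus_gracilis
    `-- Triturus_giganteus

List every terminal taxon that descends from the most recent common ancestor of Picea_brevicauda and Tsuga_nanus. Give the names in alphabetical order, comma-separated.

Acinonyx_giganteus, Ambystoma_domesticus, Anas_australis, Apis_vulgaris, Canis_brevicauda, Cavia_vulgaris, Corylus_domesticus, Culex_gracilis, Fagus_maculatus, Klebsiella_domesticus, Martes_arenarius, Nyctereutes_rubra, Otocyon_rubra, Peromyscus_occidentalis, Picea_brevicauda, Shigella_domesticus, Sinapis_minor, Sorghum_maculatus, Tsuga_nanus, Vulpes_robustus

Tracing Picea_brevicauda: it sits inside ((Corylus_domesticus,(Cavia_vulgaris,Klebsiella_domesticus)),Picea_brevicauda).
Tracing Tsuga_nanus: it sits inside (Tsuga_nanus,Acinonyx_giganteus).
The smallest clade enclosing both is ((((Corylus_domesticus,(Cavia_vulgaris,Klebsiella_domesticus)),Picea_brevicauda),((((Culex_gracilis,Fagus_maculatus),(Anas_australis,Peromyscus_occidentalis)),Ambystoma_domesticus),((Martes_arenarius,(Apis_vulgaris,Sorghum_maculatus)),((Nyctereutes_rubra,((Vulpes_robustus,Canis_brevicauda),Shigella_domesticus)),Sinapis_minor)))),((Tsuga_nanus,Acinonyx_giganteus),Otocyon_rubra)); the answer is its 20 terminal taxa in alphabetical order.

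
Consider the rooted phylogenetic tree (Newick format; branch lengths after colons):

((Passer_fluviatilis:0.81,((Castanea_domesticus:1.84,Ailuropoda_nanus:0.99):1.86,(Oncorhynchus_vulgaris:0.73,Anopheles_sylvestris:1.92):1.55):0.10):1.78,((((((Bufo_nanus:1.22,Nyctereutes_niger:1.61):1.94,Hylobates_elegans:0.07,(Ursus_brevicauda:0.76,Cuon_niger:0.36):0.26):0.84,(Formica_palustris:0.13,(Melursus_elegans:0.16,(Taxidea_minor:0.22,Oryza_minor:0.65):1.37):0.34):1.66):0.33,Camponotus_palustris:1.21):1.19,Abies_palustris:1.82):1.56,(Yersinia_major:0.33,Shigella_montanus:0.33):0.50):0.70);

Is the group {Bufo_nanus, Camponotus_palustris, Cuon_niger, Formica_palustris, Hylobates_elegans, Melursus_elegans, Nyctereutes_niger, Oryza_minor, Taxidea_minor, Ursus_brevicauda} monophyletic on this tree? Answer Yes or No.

The most recent common ancestor of these taxa subtends ((((Bufo_nanus,Nyctereutes_niger),Hylobates_elegans,(Ursus_brevicauda,Cuon_niger)),(Formica_palustris,(Melursus_elegans,(Taxidea_minor,Oryza_minor)))),Camponotus_palustris).
That clade has exactly 10 tips — every listed taxon and nothing else — so the group is monophyletic.

Yes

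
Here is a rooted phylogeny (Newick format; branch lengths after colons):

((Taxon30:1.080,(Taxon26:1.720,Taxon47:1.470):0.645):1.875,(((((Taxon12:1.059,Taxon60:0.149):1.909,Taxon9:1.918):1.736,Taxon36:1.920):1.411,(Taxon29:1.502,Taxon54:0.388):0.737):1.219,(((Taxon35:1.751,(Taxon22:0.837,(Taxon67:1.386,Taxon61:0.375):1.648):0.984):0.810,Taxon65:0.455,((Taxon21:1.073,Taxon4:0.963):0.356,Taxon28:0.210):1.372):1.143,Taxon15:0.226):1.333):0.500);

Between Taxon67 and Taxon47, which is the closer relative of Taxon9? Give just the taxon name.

The MRCA of Taxon9 and Taxon67 subtends (((((Taxon12,Taxon60),Taxon9),Taxon36),(Taxon29,Taxon54)),(((Taxon35,(Taxon22,(Taxon67,Taxon61))),Taxon65,((Taxon21,Taxon4),Taxon28)),Taxon15)) (15 taxa).
The MRCA of Taxon9 and Taxon47 is the root, subtending the entire tree (18 taxa).
The first is nested inside the second, so Taxon9 shares a more recent common ancestor with Taxon67.

Taxon67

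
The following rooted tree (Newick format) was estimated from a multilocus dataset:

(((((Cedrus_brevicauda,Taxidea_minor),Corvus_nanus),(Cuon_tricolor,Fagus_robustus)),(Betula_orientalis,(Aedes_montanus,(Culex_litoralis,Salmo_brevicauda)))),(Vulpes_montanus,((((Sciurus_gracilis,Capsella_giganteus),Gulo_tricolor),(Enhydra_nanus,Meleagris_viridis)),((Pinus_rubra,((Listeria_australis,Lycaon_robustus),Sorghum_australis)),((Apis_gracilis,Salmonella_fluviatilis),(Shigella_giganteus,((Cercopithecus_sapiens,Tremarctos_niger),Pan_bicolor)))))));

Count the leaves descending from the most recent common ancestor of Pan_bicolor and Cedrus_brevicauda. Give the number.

25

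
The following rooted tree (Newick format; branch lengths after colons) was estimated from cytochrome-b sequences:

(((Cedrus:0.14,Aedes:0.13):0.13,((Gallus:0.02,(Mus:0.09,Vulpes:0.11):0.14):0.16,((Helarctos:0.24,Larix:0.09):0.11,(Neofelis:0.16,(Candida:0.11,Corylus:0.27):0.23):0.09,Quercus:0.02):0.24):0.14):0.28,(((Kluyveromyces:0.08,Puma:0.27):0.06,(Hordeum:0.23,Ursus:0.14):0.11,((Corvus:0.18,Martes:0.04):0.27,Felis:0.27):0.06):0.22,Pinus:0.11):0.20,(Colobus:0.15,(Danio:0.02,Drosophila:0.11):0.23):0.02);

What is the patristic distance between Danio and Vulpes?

1.10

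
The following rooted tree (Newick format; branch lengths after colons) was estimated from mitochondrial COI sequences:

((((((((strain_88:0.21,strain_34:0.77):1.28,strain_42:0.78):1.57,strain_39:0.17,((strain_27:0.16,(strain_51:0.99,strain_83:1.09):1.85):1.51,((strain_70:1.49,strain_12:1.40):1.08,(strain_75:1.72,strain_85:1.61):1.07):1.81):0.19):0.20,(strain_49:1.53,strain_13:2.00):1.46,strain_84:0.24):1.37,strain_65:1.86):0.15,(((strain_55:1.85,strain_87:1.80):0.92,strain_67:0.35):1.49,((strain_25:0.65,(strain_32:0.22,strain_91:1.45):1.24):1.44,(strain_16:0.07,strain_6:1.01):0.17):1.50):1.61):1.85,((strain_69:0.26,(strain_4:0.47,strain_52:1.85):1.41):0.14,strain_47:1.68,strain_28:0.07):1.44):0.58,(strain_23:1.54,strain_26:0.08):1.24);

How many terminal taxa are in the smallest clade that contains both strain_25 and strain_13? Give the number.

23

The MRCA of strain_25 and strain_13 is the node subtending ((((((strain_88,strain_34),strain_42),strain_39,((strain_27,(strain_51,strain_83)),((strain_70,strain_12),(strain_75,strain_85)))),(strain_49,strain_13),strain_84),strain_65),(((strain_55,strain_87),strain_67),((strain_25,(strain_32,strain_91)),(strain_16,strain_6)))).
That clade contains 23 terminal taxa: strain_12, strain_13, strain_16, strain_25, strain_27, strain_32, strain_34, strain_39, strain_42, strain_49, strain_51, strain_55, strain_6, strain_65, strain_67, strain_70, strain_75, strain_83, strain_84, strain_85, strain_87, strain_88, strain_91.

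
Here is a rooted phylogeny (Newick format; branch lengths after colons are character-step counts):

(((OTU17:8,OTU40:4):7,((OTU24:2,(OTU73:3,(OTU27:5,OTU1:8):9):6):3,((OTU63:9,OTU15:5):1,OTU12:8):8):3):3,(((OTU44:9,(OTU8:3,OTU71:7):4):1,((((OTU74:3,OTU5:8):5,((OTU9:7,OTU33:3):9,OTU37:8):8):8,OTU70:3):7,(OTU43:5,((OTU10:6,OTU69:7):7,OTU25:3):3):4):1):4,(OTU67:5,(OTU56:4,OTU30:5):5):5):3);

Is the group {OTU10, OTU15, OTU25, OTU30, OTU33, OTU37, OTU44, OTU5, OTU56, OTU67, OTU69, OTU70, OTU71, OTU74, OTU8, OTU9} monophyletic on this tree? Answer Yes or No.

No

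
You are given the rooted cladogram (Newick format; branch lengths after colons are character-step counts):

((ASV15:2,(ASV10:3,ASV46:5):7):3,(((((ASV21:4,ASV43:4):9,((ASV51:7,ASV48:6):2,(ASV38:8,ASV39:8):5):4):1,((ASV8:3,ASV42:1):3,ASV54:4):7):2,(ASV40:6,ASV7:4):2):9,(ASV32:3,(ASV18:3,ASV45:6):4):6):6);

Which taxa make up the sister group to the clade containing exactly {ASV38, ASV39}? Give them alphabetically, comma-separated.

ASV48, ASV51

The clade containing exactly {ASV38, ASV39} attaches to the tree at the node subtending ((ASV51,ASV48),(ASV38,ASV39)).
The other lineage descending from that same node — the sister group — is (ASV51,ASV48); its 2 tips in alphabetical order are the answer.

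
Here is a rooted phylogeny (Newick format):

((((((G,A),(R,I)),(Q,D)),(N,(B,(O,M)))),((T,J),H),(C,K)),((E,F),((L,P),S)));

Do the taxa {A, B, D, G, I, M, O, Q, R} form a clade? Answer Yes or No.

No

The MRCA of the listed taxa subtends ((((G,A),(R,I)),(Q,D)),(N,(B,(O,M)))).
That clade also contains N, which is not in the proposed group, so the group is not monophyletic.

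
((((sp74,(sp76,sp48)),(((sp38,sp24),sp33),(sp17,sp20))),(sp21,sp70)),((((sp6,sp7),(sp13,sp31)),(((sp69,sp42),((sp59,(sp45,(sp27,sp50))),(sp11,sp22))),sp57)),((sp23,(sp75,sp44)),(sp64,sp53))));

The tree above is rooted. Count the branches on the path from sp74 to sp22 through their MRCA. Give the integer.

11

The MRCA of sp74 and sp22 is the root of the tree.
From sp74 up to that node: 4 branches. From sp22 up to the same node: 7 branches. Total: 4 + 7 = 11.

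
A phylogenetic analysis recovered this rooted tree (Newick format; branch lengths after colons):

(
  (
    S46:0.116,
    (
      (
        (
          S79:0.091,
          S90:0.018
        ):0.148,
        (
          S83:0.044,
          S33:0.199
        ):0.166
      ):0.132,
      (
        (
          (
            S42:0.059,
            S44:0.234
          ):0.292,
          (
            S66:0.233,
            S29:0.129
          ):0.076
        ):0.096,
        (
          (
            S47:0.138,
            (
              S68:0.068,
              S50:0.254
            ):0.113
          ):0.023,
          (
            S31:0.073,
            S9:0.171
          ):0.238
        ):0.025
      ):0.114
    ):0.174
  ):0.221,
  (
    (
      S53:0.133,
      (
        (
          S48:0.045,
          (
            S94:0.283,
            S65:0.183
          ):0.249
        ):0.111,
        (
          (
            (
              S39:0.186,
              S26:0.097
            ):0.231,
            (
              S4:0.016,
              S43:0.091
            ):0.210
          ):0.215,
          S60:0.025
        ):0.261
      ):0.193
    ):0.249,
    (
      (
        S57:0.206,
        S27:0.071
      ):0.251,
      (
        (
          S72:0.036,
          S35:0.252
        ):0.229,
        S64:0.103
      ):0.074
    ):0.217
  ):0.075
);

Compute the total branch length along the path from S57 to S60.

1.402

The path runs S57 → … → MRCA → … → S60; the MRCA is the node subtending ((S53,((S48,(S94,S65)),(((S39,S26),(S4,S43)),S60))),((S57,S27),((S72,S35),S64))).
Branch lengths along that path: 0.206 + 0.251 + 0.217 + 0.249 + 0.193 + 0.261 + 0.025 = 1.402.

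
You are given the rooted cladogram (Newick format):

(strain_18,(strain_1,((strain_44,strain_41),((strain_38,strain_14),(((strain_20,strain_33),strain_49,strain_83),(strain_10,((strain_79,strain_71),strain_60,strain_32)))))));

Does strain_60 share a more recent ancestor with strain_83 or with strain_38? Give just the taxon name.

The MRCA of strain_60 and strain_83 subtends (((strain_20,strain_33),strain_49,strain_83),(strain_10,((strain_79,strain_71),strain_60,strain_32))) (9 taxa).
The MRCA of strain_60 and strain_38 subtends ((strain_38,strain_14),(((strain_20,strain_33),strain_49,strain_83),(strain_10,((strain_79,strain_71),strain_60,strain_32)))) (11 taxa).
The first is nested inside the second, so strain_60 shares a more recent common ancestor with strain_83.

strain_83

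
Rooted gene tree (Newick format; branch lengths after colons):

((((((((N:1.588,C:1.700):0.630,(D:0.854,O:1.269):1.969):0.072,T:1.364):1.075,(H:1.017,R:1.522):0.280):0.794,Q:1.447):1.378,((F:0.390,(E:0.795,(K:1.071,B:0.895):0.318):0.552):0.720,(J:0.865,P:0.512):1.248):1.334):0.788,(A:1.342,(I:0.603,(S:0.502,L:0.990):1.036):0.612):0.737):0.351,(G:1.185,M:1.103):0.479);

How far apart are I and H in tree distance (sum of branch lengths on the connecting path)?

The path runs I → … → MRCA → … → H; the MRCA is the node subtending (((((((N,C),(D,O)),T),(H,R)),Q),((F,(E,(K,B))),(J,P))),(A,(I,(S,L)))).
Branch lengths along that path: 0.603 + 0.612 + 0.737 + 0.788 + 1.378 + 0.794 + 0.280 + 1.017 = 6.209.

6.209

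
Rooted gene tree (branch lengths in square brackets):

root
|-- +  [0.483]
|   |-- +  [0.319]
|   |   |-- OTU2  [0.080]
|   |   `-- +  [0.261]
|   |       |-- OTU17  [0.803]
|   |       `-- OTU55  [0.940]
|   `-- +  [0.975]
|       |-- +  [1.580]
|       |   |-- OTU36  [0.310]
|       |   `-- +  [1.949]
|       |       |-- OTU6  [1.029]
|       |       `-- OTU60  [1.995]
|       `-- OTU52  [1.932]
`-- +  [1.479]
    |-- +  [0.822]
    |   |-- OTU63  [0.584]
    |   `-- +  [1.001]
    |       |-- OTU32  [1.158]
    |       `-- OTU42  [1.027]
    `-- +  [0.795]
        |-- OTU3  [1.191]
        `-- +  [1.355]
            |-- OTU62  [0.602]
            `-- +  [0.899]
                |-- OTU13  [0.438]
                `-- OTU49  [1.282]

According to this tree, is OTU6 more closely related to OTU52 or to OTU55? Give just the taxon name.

The MRCA of OTU6 and OTU52 subtends ((OTU36,(OTU6,OTU60)),OTU52) (4 taxa).
The MRCA of OTU6 and OTU55 subtends ((OTU2,(OTU17,OTU55)),((OTU36,(OTU6,OTU60)),OTU52)) (7 taxa).
The first is nested inside the second, so OTU6 shares a more recent common ancestor with OTU52.

OTU52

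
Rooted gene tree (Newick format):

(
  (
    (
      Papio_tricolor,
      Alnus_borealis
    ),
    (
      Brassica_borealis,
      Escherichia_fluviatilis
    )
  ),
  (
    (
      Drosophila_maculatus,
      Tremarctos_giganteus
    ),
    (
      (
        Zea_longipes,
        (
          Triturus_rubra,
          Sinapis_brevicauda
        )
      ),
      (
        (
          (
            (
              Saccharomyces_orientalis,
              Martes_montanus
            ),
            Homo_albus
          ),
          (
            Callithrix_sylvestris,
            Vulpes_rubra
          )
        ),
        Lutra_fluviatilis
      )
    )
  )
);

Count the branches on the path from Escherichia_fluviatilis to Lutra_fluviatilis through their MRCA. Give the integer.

7

The MRCA of Escherichia_fluviatilis and Lutra_fluviatilis is the root of the tree.
From Escherichia_fluviatilis up to that node: 3 branches. From Lutra_fluviatilis up to the same node: 4 branches. Total: 3 + 4 = 7.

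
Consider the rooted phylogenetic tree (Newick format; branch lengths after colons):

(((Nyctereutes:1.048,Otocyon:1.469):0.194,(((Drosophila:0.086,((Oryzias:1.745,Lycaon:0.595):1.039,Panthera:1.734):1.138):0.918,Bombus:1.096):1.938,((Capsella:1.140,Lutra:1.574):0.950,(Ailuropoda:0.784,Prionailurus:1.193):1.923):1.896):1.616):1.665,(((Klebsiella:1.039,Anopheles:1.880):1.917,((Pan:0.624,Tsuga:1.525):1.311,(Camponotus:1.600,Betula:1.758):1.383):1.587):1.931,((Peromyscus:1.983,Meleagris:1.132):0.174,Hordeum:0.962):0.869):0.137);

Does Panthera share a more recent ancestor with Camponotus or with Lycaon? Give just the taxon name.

Lycaon

The MRCA of Panthera and Lycaon subtends ((Oryzias,Lycaon),Panthera) (3 taxa).
The MRCA of Panthera and Camponotus is the root, subtending the entire tree (20 taxa).
The first is nested inside the second, so Panthera shares a more recent common ancestor with Lycaon.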